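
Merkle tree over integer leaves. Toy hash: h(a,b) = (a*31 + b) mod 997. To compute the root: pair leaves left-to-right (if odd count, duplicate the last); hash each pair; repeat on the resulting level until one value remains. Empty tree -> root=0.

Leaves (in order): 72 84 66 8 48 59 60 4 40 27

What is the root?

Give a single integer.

L0: [72, 84, 66, 8, 48, 59, 60, 4, 40, 27]
L1: h(72,84)=(72*31+84)%997=322 h(66,8)=(66*31+8)%997=60 h(48,59)=(48*31+59)%997=550 h(60,4)=(60*31+4)%997=867 h(40,27)=(40*31+27)%997=270 -> [322, 60, 550, 867, 270]
L2: h(322,60)=(322*31+60)%997=72 h(550,867)=(550*31+867)%997=968 h(270,270)=(270*31+270)%997=664 -> [72, 968, 664]
L3: h(72,968)=(72*31+968)%997=209 h(664,664)=(664*31+664)%997=311 -> [209, 311]
L4: h(209,311)=(209*31+311)%997=808 -> [808]

Answer: 808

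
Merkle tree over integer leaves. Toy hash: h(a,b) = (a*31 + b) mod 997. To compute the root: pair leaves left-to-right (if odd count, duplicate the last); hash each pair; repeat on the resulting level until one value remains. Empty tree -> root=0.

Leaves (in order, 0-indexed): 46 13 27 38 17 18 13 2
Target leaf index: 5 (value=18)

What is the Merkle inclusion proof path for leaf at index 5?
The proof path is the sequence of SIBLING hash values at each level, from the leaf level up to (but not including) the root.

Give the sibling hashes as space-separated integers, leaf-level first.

L0 (leaves): [46, 13, 27, 38, 17, 18, 13, 2], target index=5
L1: h(46,13)=(46*31+13)%997=442 [pair 0] h(27,38)=(27*31+38)%997=875 [pair 1] h(17,18)=(17*31+18)%997=545 [pair 2] h(13,2)=(13*31+2)%997=405 [pair 3] -> [442, 875, 545, 405]
  Sibling for proof at L0: 17
L2: h(442,875)=(442*31+875)%997=619 [pair 0] h(545,405)=(545*31+405)%997=351 [pair 1] -> [619, 351]
  Sibling for proof at L1: 405
L3: h(619,351)=(619*31+351)%997=597 [pair 0] -> [597]
  Sibling for proof at L2: 619
Root: 597
Proof path (sibling hashes from leaf to root): [17, 405, 619]

Answer: 17 405 619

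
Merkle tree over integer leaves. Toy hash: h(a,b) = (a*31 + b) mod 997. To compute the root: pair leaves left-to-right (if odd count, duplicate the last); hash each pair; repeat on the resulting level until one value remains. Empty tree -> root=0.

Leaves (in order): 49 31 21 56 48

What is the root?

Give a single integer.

L0: [49, 31, 21, 56, 48]
L1: h(49,31)=(49*31+31)%997=553 h(21,56)=(21*31+56)%997=707 h(48,48)=(48*31+48)%997=539 -> [553, 707, 539]
L2: h(553,707)=(553*31+707)%997=901 h(539,539)=(539*31+539)%997=299 -> [901, 299]
L3: h(901,299)=(901*31+299)%997=314 -> [314]

Answer: 314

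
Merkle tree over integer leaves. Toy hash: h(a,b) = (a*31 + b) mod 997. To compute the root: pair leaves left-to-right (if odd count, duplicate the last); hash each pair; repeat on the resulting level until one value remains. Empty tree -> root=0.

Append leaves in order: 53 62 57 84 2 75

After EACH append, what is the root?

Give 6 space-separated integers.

After append 53 (leaves=[53]):
  L0: [53]
  root=53
After append 62 (leaves=[53, 62]):
  L0: [53, 62]
  L1: h(53,62)=(53*31+62)%997=708 -> [708]
  root=708
After append 57 (leaves=[53, 62, 57]):
  L0: [53, 62, 57]
  L1: h(53,62)=(53*31+62)%997=708 h(57,57)=(57*31+57)%997=827 -> [708, 827]
  L2: h(708,827)=(708*31+827)%997=841 -> [841]
  root=841
After append 84 (leaves=[53, 62, 57, 84]):
  L0: [53, 62, 57, 84]
  L1: h(53,62)=(53*31+62)%997=708 h(57,84)=(57*31+84)%997=854 -> [708, 854]
  L2: h(708,854)=(708*31+854)%997=868 -> [868]
  root=868
After append 2 (leaves=[53, 62, 57, 84, 2]):
  L0: [53, 62, 57, 84, 2]
  L1: h(53,62)=(53*31+62)%997=708 h(57,84)=(57*31+84)%997=854 h(2,2)=(2*31+2)%997=64 -> [708, 854, 64]
  L2: h(708,854)=(708*31+854)%997=868 h(64,64)=(64*31+64)%997=54 -> [868, 54]
  L3: h(868,54)=(868*31+54)%997=43 -> [43]
  root=43
After append 75 (leaves=[53, 62, 57, 84, 2, 75]):
  L0: [53, 62, 57, 84, 2, 75]
  L1: h(53,62)=(53*31+62)%997=708 h(57,84)=(57*31+84)%997=854 h(2,75)=(2*31+75)%997=137 -> [708, 854, 137]
  L2: h(708,854)=(708*31+854)%997=868 h(137,137)=(137*31+137)%997=396 -> [868, 396]
  L3: h(868,396)=(868*31+396)%997=385 -> [385]
  root=385

Answer: 53 708 841 868 43 385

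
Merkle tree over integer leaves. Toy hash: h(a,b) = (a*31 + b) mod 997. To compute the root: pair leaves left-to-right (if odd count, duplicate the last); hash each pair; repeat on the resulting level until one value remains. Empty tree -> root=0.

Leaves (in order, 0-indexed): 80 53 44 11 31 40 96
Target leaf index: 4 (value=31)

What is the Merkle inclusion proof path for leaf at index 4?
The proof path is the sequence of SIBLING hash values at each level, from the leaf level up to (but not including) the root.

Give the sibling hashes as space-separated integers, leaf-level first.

Answer: 40 81 138

Derivation:
L0 (leaves): [80, 53, 44, 11, 31, 40, 96], target index=4
L1: h(80,53)=(80*31+53)%997=539 [pair 0] h(44,11)=(44*31+11)%997=378 [pair 1] h(31,40)=(31*31+40)%997=4 [pair 2] h(96,96)=(96*31+96)%997=81 [pair 3] -> [539, 378, 4, 81]
  Sibling for proof at L0: 40
L2: h(539,378)=(539*31+378)%997=138 [pair 0] h(4,81)=(4*31+81)%997=205 [pair 1] -> [138, 205]
  Sibling for proof at L1: 81
L3: h(138,205)=(138*31+205)%997=495 [pair 0] -> [495]
  Sibling for proof at L2: 138
Root: 495
Proof path (sibling hashes from leaf to root): [40, 81, 138]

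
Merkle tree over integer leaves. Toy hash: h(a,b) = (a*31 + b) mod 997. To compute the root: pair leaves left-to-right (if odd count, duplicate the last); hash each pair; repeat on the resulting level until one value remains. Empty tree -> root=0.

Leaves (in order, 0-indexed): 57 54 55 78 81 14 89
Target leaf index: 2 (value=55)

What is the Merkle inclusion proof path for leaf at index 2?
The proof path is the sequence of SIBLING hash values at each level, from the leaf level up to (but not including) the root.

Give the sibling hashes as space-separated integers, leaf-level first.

L0 (leaves): [57, 54, 55, 78, 81, 14, 89], target index=2
L1: h(57,54)=(57*31+54)%997=824 [pair 0] h(55,78)=(55*31+78)%997=786 [pair 1] h(81,14)=(81*31+14)%997=531 [pair 2] h(89,89)=(89*31+89)%997=854 [pair 3] -> [824, 786, 531, 854]
  Sibling for proof at L0: 78
L2: h(824,786)=(824*31+786)%997=408 [pair 0] h(531,854)=(531*31+854)%997=366 [pair 1] -> [408, 366]
  Sibling for proof at L1: 824
L3: h(408,366)=(408*31+366)%997=53 [pair 0] -> [53]
  Sibling for proof at L2: 366
Root: 53
Proof path (sibling hashes from leaf to root): [78, 824, 366]

Answer: 78 824 366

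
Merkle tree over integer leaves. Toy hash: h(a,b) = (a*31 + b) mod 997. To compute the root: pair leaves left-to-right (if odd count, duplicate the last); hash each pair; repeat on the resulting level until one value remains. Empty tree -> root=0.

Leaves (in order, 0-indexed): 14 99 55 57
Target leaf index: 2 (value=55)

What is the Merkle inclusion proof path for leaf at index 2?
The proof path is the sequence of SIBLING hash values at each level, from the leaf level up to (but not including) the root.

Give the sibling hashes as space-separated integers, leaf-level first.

Answer: 57 533

Derivation:
L0 (leaves): [14, 99, 55, 57], target index=2
L1: h(14,99)=(14*31+99)%997=533 [pair 0] h(55,57)=(55*31+57)%997=765 [pair 1] -> [533, 765]
  Sibling for proof at L0: 57
L2: h(533,765)=(533*31+765)%997=339 [pair 0] -> [339]
  Sibling for proof at L1: 533
Root: 339
Proof path (sibling hashes from leaf to root): [57, 533]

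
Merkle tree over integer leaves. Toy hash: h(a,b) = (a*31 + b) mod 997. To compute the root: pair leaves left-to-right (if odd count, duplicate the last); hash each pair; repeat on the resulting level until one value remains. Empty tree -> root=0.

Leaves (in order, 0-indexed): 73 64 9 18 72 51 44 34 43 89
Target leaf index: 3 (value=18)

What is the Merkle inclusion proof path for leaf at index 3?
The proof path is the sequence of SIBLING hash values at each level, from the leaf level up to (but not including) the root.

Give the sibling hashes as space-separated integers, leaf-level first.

Answer: 9 333 387 508

Derivation:
L0 (leaves): [73, 64, 9, 18, 72, 51, 44, 34, 43, 89], target index=3
L1: h(73,64)=(73*31+64)%997=333 [pair 0] h(9,18)=(9*31+18)%997=297 [pair 1] h(72,51)=(72*31+51)%997=289 [pair 2] h(44,34)=(44*31+34)%997=401 [pair 3] h(43,89)=(43*31+89)%997=425 [pair 4] -> [333, 297, 289, 401, 425]
  Sibling for proof at L0: 9
L2: h(333,297)=(333*31+297)%997=650 [pair 0] h(289,401)=(289*31+401)%997=387 [pair 1] h(425,425)=(425*31+425)%997=639 [pair 2] -> [650, 387, 639]
  Sibling for proof at L1: 333
L3: h(650,387)=(650*31+387)%997=597 [pair 0] h(639,639)=(639*31+639)%997=508 [pair 1] -> [597, 508]
  Sibling for proof at L2: 387
L4: h(597,508)=(597*31+508)%997=72 [pair 0] -> [72]
  Sibling for proof at L3: 508
Root: 72
Proof path (sibling hashes from leaf to root): [9, 333, 387, 508]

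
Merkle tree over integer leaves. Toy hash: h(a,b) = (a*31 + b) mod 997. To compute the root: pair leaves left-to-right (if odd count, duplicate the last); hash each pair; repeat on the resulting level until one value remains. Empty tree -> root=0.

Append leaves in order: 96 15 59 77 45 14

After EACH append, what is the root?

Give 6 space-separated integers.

After append 96 (leaves=[96]):
  L0: [96]
  root=96
After append 15 (leaves=[96, 15]):
  L0: [96, 15]
  L1: h(96,15)=(96*31+15)%997=0 -> [0]
  root=0
After append 59 (leaves=[96, 15, 59]):
  L0: [96, 15, 59]
  L1: h(96,15)=(96*31+15)%997=0 h(59,59)=(59*31+59)%997=891 -> [0, 891]
  L2: h(0,891)=(0*31+891)%997=891 -> [891]
  root=891
After append 77 (leaves=[96, 15, 59, 77]):
  L0: [96, 15, 59, 77]
  L1: h(96,15)=(96*31+15)%997=0 h(59,77)=(59*31+77)%997=909 -> [0, 909]
  L2: h(0,909)=(0*31+909)%997=909 -> [909]
  root=909
After append 45 (leaves=[96, 15, 59, 77, 45]):
  L0: [96, 15, 59, 77, 45]
  L1: h(96,15)=(96*31+15)%997=0 h(59,77)=(59*31+77)%997=909 h(45,45)=(45*31+45)%997=443 -> [0, 909, 443]
  L2: h(0,909)=(0*31+909)%997=909 h(443,443)=(443*31+443)%997=218 -> [909, 218]
  L3: h(909,218)=(909*31+218)%997=481 -> [481]
  root=481
After append 14 (leaves=[96, 15, 59, 77, 45, 14]):
  L0: [96, 15, 59, 77, 45, 14]
  L1: h(96,15)=(96*31+15)%997=0 h(59,77)=(59*31+77)%997=909 h(45,14)=(45*31+14)%997=412 -> [0, 909, 412]
  L2: h(0,909)=(0*31+909)%997=909 h(412,412)=(412*31+412)%997=223 -> [909, 223]
  L3: h(909,223)=(909*31+223)%997=486 -> [486]
  root=486

Answer: 96 0 891 909 481 486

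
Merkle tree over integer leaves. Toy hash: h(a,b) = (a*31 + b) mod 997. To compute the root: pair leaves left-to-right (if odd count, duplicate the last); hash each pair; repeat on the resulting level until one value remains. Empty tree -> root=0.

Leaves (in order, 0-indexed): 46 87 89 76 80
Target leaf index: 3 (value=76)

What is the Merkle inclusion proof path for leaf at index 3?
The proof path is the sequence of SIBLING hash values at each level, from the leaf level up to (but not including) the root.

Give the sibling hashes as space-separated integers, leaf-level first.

L0 (leaves): [46, 87, 89, 76, 80], target index=3
L1: h(46,87)=(46*31+87)%997=516 [pair 0] h(89,76)=(89*31+76)%997=841 [pair 1] h(80,80)=(80*31+80)%997=566 [pair 2] -> [516, 841, 566]
  Sibling for proof at L0: 89
L2: h(516,841)=(516*31+841)%997=885 [pair 0] h(566,566)=(566*31+566)%997=166 [pair 1] -> [885, 166]
  Sibling for proof at L1: 516
L3: h(885,166)=(885*31+166)%997=682 [pair 0] -> [682]
  Sibling for proof at L2: 166
Root: 682
Proof path (sibling hashes from leaf to root): [89, 516, 166]

Answer: 89 516 166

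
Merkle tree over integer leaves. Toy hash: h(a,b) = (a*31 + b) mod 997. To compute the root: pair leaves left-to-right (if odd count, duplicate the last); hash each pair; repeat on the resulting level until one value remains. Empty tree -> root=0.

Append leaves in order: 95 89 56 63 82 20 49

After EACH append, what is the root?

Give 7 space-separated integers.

Answer: 95 43 134 141 603 613 616

Derivation:
After append 95 (leaves=[95]):
  L0: [95]
  root=95
After append 89 (leaves=[95, 89]):
  L0: [95, 89]
  L1: h(95,89)=(95*31+89)%997=43 -> [43]
  root=43
After append 56 (leaves=[95, 89, 56]):
  L0: [95, 89, 56]
  L1: h(95,89)=(95*31+89)%997=43 h(56,56)=(56*31+56)%997=795 -> [43, 795]
  L2: h(43,795)=(43*31+795)%997=134 -> [134]
  root=134
After append 63 (leaves=[95, 89, 56, 63]):
  L0: [95, 89, 56, 63]
  L1: h(95,89)=(95*31+89)%997=43 h(56,63)=(56*31+63)%997=802 -> [43, 802]
  L2: h(43,802)=(43*31+802)%997=141 -> [141]
  root=141
After append 82 (leaves=[95, 89, 56, 63, 82]):
  L0: [95, 89, 56, 63, 82]
  L1: h(95,89)=(95*31+89)%997=43 h(56,63)=(56*31+63)%997=802 h(82,82)=(82*31+82)%997=630 -> [43, 802, 630]
  L2: h(43,802)=(43*31+802)%997=141 h(630,630)=(630*31+630)%997=220 -> [141, 220]
  L3: h(141,220)=(141*31+220)%997=603 -> [603]
  root=603
After append 20 (leaves=[95, 89, 56, 63, 82, 20]):
  L0: [95, 89, 56, 63, 82, 20]
  L1: h(95,89)=(95*31+89)%997=43 h(56,63)=(56*31+63)%997=802 h(82,20)=(82*31+20)%997=568 -> [43, 802, 568]
  L2: h(43,802)=(43*31+802)%997=141 h(568,568)=(568*31+568)%997=230 -> [141, 230]
  L3: h(141,230)=(141*31+230)%997=613 -> [613]
  root=613
After append 49 (leaves=[95, 89, 56, 63, 82, 20, 49]):
  L0: [95, 89, 56, 63, 82, 20, 49]
  L1: h(95,89)=(95*31+89)%997=43 h(56,63)=(56*31+63)%997=802 h(82,20)=(82*31+20)%997=568 h(49,49)=(49*31+49)%997=571 -> [43, 802, 568, 571]
  L2: h(43,802)=(43*31+802)%997=141 h(568,571)=(568*31+571)%997=233 -> [141, 233]
  L3: h(141,233)=(141*31+233)%997=616 -> [616]
  root=616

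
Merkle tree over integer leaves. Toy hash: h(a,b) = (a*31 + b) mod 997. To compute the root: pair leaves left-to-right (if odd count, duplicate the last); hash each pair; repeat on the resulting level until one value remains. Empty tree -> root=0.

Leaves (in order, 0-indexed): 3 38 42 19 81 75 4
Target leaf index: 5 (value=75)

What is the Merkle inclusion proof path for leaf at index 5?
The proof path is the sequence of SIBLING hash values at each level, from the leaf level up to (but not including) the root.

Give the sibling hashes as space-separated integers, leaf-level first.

Answer: 81 128 397

Derivation:
L0 (leaves): [3, 38, 42, 19, 81, 75, 4], target index=5
L1: h(3,38)=(3*31+38)%997=131 [pair 0] h(42,19)=(42*31+19)%997=324 [pair 1] h(81,75)=(81*31+75)%997=592 [pair 2] h(4,4)=(4*31+4)%997=128 [pair 3] -> [131, 324, 592, 128]
  Sibling for proof at L0: 81
L2: h(131,324)=(131*31+324)%997=397 [pair 0] h(592,128)=(592*31+128)%997=534 [pair 1] -> [397, 534]
  Sibling for proof at L1: 128
L3: h(397,534)=(397*31+534)%997=877 [pair 0] -> [877]
  Sibling for proof at L2: 397
Root: 877
Proof path (sibling hashes from leaf to root): [81, 128, 397]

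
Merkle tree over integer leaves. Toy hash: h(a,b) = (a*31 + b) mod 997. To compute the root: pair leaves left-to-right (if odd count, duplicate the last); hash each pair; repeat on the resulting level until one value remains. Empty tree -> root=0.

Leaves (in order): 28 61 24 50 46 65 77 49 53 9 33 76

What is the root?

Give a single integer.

L0: [28, 61, 24, 50, 46, 65, 77, 49, 53, 9, 33, 76]
L1: h(28,61)=(28*31+61)%997=929 h(24,50)=(24*31+50)%997=794 h(46,65)=(46*31+65)%997=494 h(77,49)=(77*31+49)%997=442 h(53,9)=(53*31+9)%997=655 h(33,76)=(33*31+76)%997=102 -> [929, 794, 494, 442, 655, 102]
L2: h(929,794)=(929*31+794)%997=680 h(494,442)=(494*31+442)%997=801 h(655,102)=(655*31+102)%997=467 -> [680, 801, 467]
L3: h(680,801)=(680*31+801)%997=944 h(467,467)=(467*31+467)%997=986 -> [944, 986]
L4: h(944,986)=(944*31+986)%997=340 -> [340]

Answer: 340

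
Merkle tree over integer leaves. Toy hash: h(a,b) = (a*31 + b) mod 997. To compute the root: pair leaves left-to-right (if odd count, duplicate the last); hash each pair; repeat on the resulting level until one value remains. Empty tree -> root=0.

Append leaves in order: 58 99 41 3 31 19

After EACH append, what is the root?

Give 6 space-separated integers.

After append 58 (leaves=[58]):
  L0: [58]
  root=58
After append 99 (leaves=[58, 99]):
  L0: [58, 99]
  L1: h(58,99)=(58*31+99)%997=900 -> [900]
  root=900
After append 41 (leaves=[58, 99, 41]):
  L0: [58, 99, 41]
  L1: h(58,99)=(58*31+99)%997=900 h(41,41)=(41*31+41)%997=315 -> [900, 315]
  L2: h(900,315)=(900*31+315)%997=299 -> [299]
  root=299
After append 3 (leaves=[58, 99, 41, 3]):
  L0: [58, 99, 41, 3]
  L1: h(58,99)=(58*31+99)%997=900 h(41,3)=(41*31+3)%997=277 -> [900, 277]
  L2: h(900,277)=(900*31+277)%997=261 -> [261]
  root=261
After append 31 (leaves=[58, 99, 41, 3, 31]):
  L0: [58, 99, 41, 3, 31]
  L1: h(58,99)=(58*31+99)%997=900 h(41,3)=(41*31+3)%997=277 h(31,31)=(31*31+31)%997=992 -> [900, 277, 992]
  L2: h(900,277)=(900*31+277)%997=261 h(992,992)=(992*31+992)%997=837 -> [261, 837]
  L3: h(261,837)=(261*31+837)%997=952 -> [952]
  root=952
After append 19 (leaves=[58, 99, 41, 3, 31, 19]):
  L0: [58, 99, 41, 3, 31, 19]
  L1: h(58,99)=(58*31+99)%997=900 h(41,3)=(41*31+3)%997=277 h(31,19)=(31*31+19)%997=980 -> [900, 277, 980]
  L2: h(900,277)=(900*31+277)%997=261 h(980,980)=(980*31+980)%997=453 -> [261, 453]
  L3: h(261,453)=(261*31+453)%997=568 -> [568]
  root=568

Answer: 58 900 299 261 952 568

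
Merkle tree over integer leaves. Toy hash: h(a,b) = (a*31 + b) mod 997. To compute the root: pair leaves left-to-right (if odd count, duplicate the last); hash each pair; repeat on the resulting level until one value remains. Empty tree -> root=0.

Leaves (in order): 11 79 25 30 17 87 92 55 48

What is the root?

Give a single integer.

L0: [11, 79, 25, 30, 17, 87, 92, 55, 48]
L1: h(11,79)=(11*31+79)%997=420 h(25,30)=(25*31+30)%997=805 h(17,87)=(17*31+87)%997=614 h(92,55)=(92*31+55)%997=913 h(48,48)=(48*31+48)%997=539 -> [420, 805, 614, 913, 539]
L2: h(420,805)=(420*31+805)%997=864 h(614,913)=(614*31+913)%997=7 h(539,539)=(539*31+539)%997=299 -> [864, 7, 299]
L3: h(864,7)=(864*31+7)%997=869 h(299,299)=(299*31+299)%997=595 -> [869, 595]
L4: h(869,595)=(869*31+595)%997=615 -> [615]

Answer: 615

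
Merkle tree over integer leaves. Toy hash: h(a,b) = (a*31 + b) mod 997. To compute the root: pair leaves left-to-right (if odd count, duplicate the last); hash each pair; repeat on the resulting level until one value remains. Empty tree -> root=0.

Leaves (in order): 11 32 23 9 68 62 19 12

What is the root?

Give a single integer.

Answer: 56

Derivation:
L0: [11, 32, 23, 9, 68, 62, 19, 12]
L1: h(11,32)=(11*31+32)%997=373 h(23,9)=(23*31+9)%997=722 h(68,62)=(68*31+62)%997=176 h(19,12)=(19*31+12)%997=601 -> [373, 722, 176, 601]
L2: h(373,722)=(373*31+722)%997=321 h(176,601)=(176*31+601)%997=75 -> [321, 75]
L3: h(321,75)=(321*31+75)%997=56 -> [56]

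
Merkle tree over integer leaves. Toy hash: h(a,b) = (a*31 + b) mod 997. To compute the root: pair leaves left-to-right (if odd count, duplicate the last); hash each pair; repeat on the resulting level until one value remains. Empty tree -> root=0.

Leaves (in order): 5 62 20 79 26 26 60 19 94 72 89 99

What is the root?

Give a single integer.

Answer: 995

Derivation:
L0: [5, 62, 20, 79, 26, 26, 60, 19, 94, 72, 89, 99]
L1: h(5,62)=(5*31+62)%997=217 h(20,79)=(20*31+79)%997=699 h(26,26)=(26*31+26)%997=832 h(60,19)=(60*31+19)%997=882 h(94,72)=(94*31+72)%997=992 h(89,99)=(89*31+99)%997=864 -> [217, 699, 832, 882, 992, 864]
L2: h(217,699)=(217*31+699)%997=447 h(832,882)=(832*31+882)%997=752 h(992,864)=(992*31+864)%997=709 -> [447, 752, 709]
L3: h(447,752)=(447*31+752)%997=651 h(709,709)=(709*31+709)%997=754 -> [651, 754]
L4: h(651,754)=(651*31+754)%997=995 -> [995]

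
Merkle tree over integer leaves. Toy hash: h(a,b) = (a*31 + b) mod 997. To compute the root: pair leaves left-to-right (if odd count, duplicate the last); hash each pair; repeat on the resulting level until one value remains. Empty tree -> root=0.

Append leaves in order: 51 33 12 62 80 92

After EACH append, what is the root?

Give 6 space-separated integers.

After append 51 (leaves=[51]):
  L0: [51]
  root=51
After append 33 (leaves=[51, 33]):
  L0: [51, 33]
  L1: h(51,33)=(51*31+33)%997=617 -> [617]
  root=617
After append 12 (leaves=[51, 33, 12]):
  L0: [51, 33, 12]
  L1: h(51,33)=(51*31+33)%997=617 h(12,12)=(12*31+12)%997=384 -> [617, 384]
  L2: h(617,384)=(617*31+384)%997=568 -> [568]
  root=568
After append 62 (leaves=[51, 33, 12, 62]):
  L0: [51, 33, 12, 62]
  L1: h(51,33)=(51*31+33)%997=617 h(12,62)=(12*31+62)%997=434 -> [617, 434]
  L2: h(617,434)=(617*31+434)%997=618 -> [618]
  root=618
After append 80 (leaves=[51, 33, 12, 62, 80]):
  L0: [51, 33, 12, 62, 80]
  L1: h(51,33)=(51*31+33)%997=617 h(12,62)=(12*31+62)%997=434 h(80,80)=(80*31+80)%997=566 -> [617, 434, 566]
  L2: h(617,434)=(617*31+434)%997=618 h(566,566)=(566*31+566)%997=166 -> [618, 166]
  L3: h(618,166)=(618*31+166)%997=381 -> [381]
  root=381
After append 92 (leaves=[51, 33, 12, 62, 80, 92]):
  L0: [51, 33, 12, 62, 80, 92]
  L1: h(51,33)=(51*31+33)%997=617 h(12,62)=(12*31+62)%997=434 h(80,92)=(80*31+92)%997=578 -> [617, 434, 578]
  L2: h(617,434)=(617*31+434)%997=618 h(578,578)=(578*31+578)%997=550 -> [618, 550]
  L3: h(618,550)=(618*31+550)%997=765 -> [765]
  root=765

Answer: 51 617 568 618 381 765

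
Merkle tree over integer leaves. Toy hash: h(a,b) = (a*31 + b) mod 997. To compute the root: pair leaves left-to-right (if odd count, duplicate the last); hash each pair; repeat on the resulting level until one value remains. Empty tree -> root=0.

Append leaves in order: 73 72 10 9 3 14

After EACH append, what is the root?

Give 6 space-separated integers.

Answer: 73 341 921 920 685 40

Derivation:
After append 73 (leaves=[73]):
  L0: [73]
  root=73
After append 72 (leaves=[73, 72]):
  L0: [73, 72]
  L1: h(73,72)=(73*31+72)%997=341 -> [341]
  root=341
After append 10 (leaves=[73, 72, 10]):
  L0: [73, 72, 10]
  L1: h(73,72)=(73*31+72)%997=341 h(10,10)=(10*31+10)%997=320 -> [341, 320]
  L2: h(341,320)=(341*31+320)%997=921 -> [921]
  root=921
After append 9 (leaves=[73, 72, 10, 9]):
  L0: [73, 72, 10, 9]
  L1: h(73,72)=(73*31+72)%997=341 h(10,9)=(10*31+9)%997=319 -> [341, 319]
  L2: h(341,319)=(341*31+319)%997=920 -> [920]
  root=920
After append 3 (leaves=[73, 72, 10, 9, 3]):
  L0: [73, 72, 10, 9, 3]
  L1: h(73,72)=(73*31+72)%997=341 h(10,9)=(10*31+9)%997=319 h(3,3)=(3*31+3)%997=96 -> [341, 319, 96]
  L2: h(341,319)=(341*31+319)%997=920 h(96,96)=(96*31+96)%997=81 -> [920, 81]
  L3: h(920,81)=(920*31+81)%997=685 -> [685]
  root=685
After append 14 (leaves=[73, 72, 10, 9, 3, 14]):
  L0: [73, 72, 10, 9, 3, 14]
  L1: h(73,72)=(73*31+72)%997=341 h(10,9)=(10*31+9)%997=319 h(3,14)=(3*31+14)%997=107 -> [341, 319, 107]
  L2: h(341,319)=(341*31+319)%997=920 h(107,107)=(107*31+107)%997=433 -> [920, 433]
  L3: h(920,433)=(920*31+433)%997=40 -> [40]
  root=40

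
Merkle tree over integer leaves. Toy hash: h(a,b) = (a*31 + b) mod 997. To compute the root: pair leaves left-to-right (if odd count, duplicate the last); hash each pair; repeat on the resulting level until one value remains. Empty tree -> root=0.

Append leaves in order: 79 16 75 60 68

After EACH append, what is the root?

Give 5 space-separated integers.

Answer: 79 471 52 37 989

Derivation:
After append 79 (leaves=[79]):
  L0: [79]
  root=79
After append 16 (leaves=[79, 16]):
  L0: [79, 16]
  L1: h(79,16)=(79*31+16)%997=471 -> [471]
  root=471
After append 75 (leaves=[79, 16, 75]):
  L0: [79, 16, 75]
  L1: h(79,16)=(79*31+16)%997=471 h(75,75)=(75*31+75)%997=406 -> [471, 406]
  L2: h(471,406)=(471*31+406)%997=52 -> [52]
  root=52
After append 60 (leaves=[79, 16, 75, 60]):
  L0: [79, 16, 75, 60]
  L1: h(79,16)=(79*31+16)%997=471 h(75,60)=(75*31+60)%997=391 -> [471, 391]
  L2: h(471,391)=(471*31+391)%997=37 -> [37]
  root=37
After append 68 (leaves=[79, 16, 75, 60, 68]):
  L0: [79, 16, 75, 60, 68]
  L1: h(79,16)=(79*31+16)%997=471 h(75,60)=(75*31+60)%997=391 h(68,68)=(68*31+68)%997=182 -> [471, 391, 182]
  L2: h(471,391)=(471*31+391)%997=37 h(182,182)=(182*31+182)%997=839 -> [37, 839]
  L3: h(37,839)=(37*31+839)%997=989 -> [989]
  root=989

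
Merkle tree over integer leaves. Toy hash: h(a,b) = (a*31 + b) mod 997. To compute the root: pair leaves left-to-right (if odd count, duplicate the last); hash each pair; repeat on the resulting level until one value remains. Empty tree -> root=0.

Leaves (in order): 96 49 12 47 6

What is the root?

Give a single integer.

L0: [96, 49, 12, 47, 6]
L1: h(96,49)=(96*31+49)%997=34 h(12,47)=(12*31+47)%997=419 h(6,6)=(6*31+6)%997=192 -> [34, 419, 192]
L2: h(34,419)=(34*31+419)%997=476 h(192,192)=(192*31+192)%997=162 -> [476, 162]
L3: h(476,162)=(476*31+162)%997=960 -> [960]

Answer: 960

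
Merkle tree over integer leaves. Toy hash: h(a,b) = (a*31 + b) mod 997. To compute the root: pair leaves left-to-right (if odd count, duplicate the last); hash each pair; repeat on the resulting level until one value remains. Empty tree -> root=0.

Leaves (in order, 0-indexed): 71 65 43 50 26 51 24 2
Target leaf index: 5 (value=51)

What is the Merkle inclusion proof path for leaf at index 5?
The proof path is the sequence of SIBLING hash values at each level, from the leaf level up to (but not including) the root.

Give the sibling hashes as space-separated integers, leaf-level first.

Answer: 26 746 842

Derivation:
L0 (leaves): [71, 65, 43, 50, 26, 51, 24, 2], target index=5
L1: h(71,65)=(71*31+65)%997=272 [pair 0] h(43,50)=(43*31+50)%997=386 [pair 1] h(26,51)=(26*31+51)%997=857 [pair 2] h(24,2)=(24*31+2)%997=746 [pair 3] -> [272, 386, 857, 746]
  Sibling for proof at L0: 26
L2: h(272,386)=(272*31+386)%997=842 [pair 0] h(857,746)=(857*31+746)%997=394 [pair 1] -> [842, 394]
  Sibling for proof at L1: 746
L3: h(842,394)=(842*31+394)%997=574 [pair 0] -> [574]
  Sibling for proof at L2: 842
Root: 574
Proof path (sibling hashes from leaf to root): [26, 746, 842]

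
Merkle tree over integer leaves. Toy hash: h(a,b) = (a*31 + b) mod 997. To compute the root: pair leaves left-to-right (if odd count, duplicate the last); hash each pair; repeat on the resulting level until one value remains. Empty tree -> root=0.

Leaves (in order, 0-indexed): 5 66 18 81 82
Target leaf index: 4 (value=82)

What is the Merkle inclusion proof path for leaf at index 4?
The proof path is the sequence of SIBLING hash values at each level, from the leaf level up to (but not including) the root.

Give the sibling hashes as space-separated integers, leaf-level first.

Answer: 82 630 511

Derivation:
L0 (leaves): [5, 66, 18, 81, 82], target index=4
L1: h(5,66)=(5*31+66)%997=221 [pair 0] h(18,81)=(18*31+81)%997=639 [pair 1] h(82,82)=(82*31+82)%997=630 [pair 2] -> [221, 639, 630]
  Sibling for proof at L0: 82
L2: h(221,639)=(221*31+639)%997=511 [pair 0] h(630,630)=(630*31+630)%997=220 [pair 1] -> [511, 220]
  Sibling for proof at L1: 630
L3: h(511,220)=(511*31+220)%997=109 [pair 0] -> [109]
  Sibling for proof at L2: 511
Root: 109
Proof path (sibling hashes from leaf to root): [82, 630, 511]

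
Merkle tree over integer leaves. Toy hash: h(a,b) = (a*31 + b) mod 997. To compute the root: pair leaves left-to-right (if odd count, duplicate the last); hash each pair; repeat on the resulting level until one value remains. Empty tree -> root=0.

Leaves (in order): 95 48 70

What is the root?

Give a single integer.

L0: [95, 48, 70]
L1: h(95,48)=(95*31+48)%997=2 h(70,70)=(70*31+70)%997=246 -> [2, 246]
L2: h(2,246)=(2*31+246)%997=308 -> [308]

Answer: 308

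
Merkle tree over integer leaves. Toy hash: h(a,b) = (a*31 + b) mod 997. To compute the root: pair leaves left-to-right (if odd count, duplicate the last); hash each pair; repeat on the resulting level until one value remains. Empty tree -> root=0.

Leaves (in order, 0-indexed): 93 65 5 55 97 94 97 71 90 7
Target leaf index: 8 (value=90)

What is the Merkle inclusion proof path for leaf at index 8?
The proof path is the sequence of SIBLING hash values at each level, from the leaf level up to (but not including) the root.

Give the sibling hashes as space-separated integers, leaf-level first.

L0 (leaves): [93, 65, 5, 55, 97, 94, 97, 71, 90, 7], target index=8
L1: h(93,65)=(93*31+65)%997=954 [pair 0] h(5,55)=(5*31+55)%997=210 [pair 1] h(97,94)=(97*31+94)%997=110 [pair 2] h(97,71)=(97*31+71)%997=87 [pair 3] h(90,7)=(90*31+7)%997=803 [pair 4] -> [954, 210, 110, 87, 803]
  Sibling for proof at L0: 7
L2: h(954,210)=(954*31+210)%997=871 [pair 0] h(110,87)=(110*31+87)%997=506 [pair 1] h(803,803)=(803*31+803)%997=771 [pair 2] -> [871, 506, 771]
  Sibling for proof at L1: 803
L3: h(871,506)=(871*31+506)%997=588 [pair 0] h(771,771)=(771*31+771)%997=744 [pair 1] -> [588, 744]
  Sibling for proof at L2: 771
L4: h(588,744)=(588*31+744)%997=29 [pair 0] -> [29]
  Sibling for proof at L3: 588
Root: 29
Proof path (sibling hashes from leaf to root): [7, 803, 771, 588]

Answer: 7 803 771 588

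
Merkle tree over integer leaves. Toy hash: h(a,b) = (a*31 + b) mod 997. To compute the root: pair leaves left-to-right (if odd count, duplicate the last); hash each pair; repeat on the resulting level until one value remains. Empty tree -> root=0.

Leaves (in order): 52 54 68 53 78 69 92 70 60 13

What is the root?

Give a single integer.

Answer: 893

Derivation:
L0: [52, 54, 68, 53, 78, 69, 92, 70, 60, 13]
L1: h(52,54)=(52*31+54)%997=669 h(68,53)=(68*31+53)%997=167 h(78,69)=(78*31+69)%997=493 h(92,70)=(92*31+70)%997=928 h(60,13)=(60*31+13)%997=876 -> [669, 167, 493, 928, 876]
L2: h(669,167)=(669*31+167)%997=966 h(493,928)=(493*31+928)%997=259 h(876,876)=(876*31+876)%997=116 -> [966, 259, 116]
L3: h(966,259)=(966*31+259)%997=295 h(116,116)=(116*31+116)%997=721 -> [295, 721]
L4: h(295,721)=(295*31+721)%997=893 -> [893]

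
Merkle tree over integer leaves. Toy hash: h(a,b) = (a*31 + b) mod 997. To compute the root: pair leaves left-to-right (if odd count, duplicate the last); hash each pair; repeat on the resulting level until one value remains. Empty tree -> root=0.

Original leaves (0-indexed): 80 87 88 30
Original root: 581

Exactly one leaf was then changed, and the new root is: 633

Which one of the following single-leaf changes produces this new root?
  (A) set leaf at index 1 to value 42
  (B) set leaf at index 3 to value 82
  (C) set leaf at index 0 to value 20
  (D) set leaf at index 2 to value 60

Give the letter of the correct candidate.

Original leaves: [80, 87, 88, 30]
Target new root: 633
Try each candidate change and compute the resulting root:
Candidate A: set leaf[1] = 42 -> leaves = [80, 42, 88, 30]
  L0: [80, 42, 88, 30]
  L1: h(80,42)=(80*31+42)%997=528 h(88,30)=(88*31+30)%997=764 -> [528, 764]
  L2: h(528,764)=(528*31+764)%997=183 -> [183]
  root = 183 != target 633
Candidate B: set leaf[3] = 82 -> leaves = [80, 87, 88, 82]
  L0: [80, 87, 88, 82]
  L1: h(80,87)=(80*31+87)%997=573 h(88,82)=(88*31+82)%997=816 -> [573, 816]
  L2: h(573,816)=(573*31+816)%997=633 -> [633]
  root = 633 == target 633  ** MATCH **
Candidate C: set leaf[0] = 20 -> leaves = [20, 87, 88, 30]
  L0: [20, 87, 88, 30]
  L1: h(20,87)=(20*31+87)%997=707 h(88,30)=(88*31+30)%997=764 -> [707, 764]
  L2: h(707,764)=(707*31+764)%997=747 -> [747]
  root = 747 != target 633
Candidate D: set leaf[2] = 60 -> leaves = [80, 87, 60, 30]
  L0: [80, 87, 60, 30]
  L1: h(80,87)=(80*31+87)%997=573 h(60,30)=(60*31+30)%997=893 -> [573, 893]
  L2: h(573,893)=(573*31+893)%997=710 -> [710]
  root = 710 != target 633
Candidate B produces the target root.

Answer: B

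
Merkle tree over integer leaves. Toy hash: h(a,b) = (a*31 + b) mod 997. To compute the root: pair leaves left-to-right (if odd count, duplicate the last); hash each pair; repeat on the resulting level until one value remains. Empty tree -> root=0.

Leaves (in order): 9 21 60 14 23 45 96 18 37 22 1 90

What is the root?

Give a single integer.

Answer: 269

Derivation:
L0: [9, 21, 60, 14, 23, 45, 96, 18, 37, 22, 1, 90]
L1: h(9,21)=(9*31+21)%997=300 h(60,14)=(60*31+14)%997=877 h(23,45)=(23*31+45)%997=758 h(96,18)=(96*31+18)%997=3 h(37,22)=(37*31+22)%997=172 h(1,90)=(1*31+90)%997=121 -> [300, 877, 758, 3, 172, 121]
L2: h(300,877)=(300*31+877)%997=207 h(758,3)=(758*31+3)%997=570 h(172,121)=(172*31+121)%997=468 -> [207, 570, 468]
L3: h(207,570)=(207*31+570)%997=8 h(468,468)=(468*31+468)%997=21 -> [8, 21]
L4: h(8,21)=(8*31+21)%997=269 -> [269]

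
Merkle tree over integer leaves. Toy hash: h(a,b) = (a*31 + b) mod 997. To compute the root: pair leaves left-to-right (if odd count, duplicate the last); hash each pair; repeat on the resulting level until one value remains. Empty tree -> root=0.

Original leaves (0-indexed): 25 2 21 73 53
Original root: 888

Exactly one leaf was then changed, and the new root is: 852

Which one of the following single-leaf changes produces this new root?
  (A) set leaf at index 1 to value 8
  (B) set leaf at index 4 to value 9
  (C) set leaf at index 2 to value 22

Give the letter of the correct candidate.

Answer: C

Derivation:
Original leaves: [25, 2, 21, 73, 53]
Target new root: 852
Try each candidate change and compute the resulting root:
Candidate A: set leaf[1] = 8 -> leaves = [25, 8, 21, 73, 53]
  L0: [25, 8, 21, 73, 53]
  L1: h(25,8)=(25*31+8)%997=783 h(21,73)=(21*31+73)%997=724 h(53,53)=(53*31+53)%997=699 -> [783, 724, 699]
  L2: h(783,724)=(783*31+724)%997=72 h(699,699)=(699*31+699)%997=434 -> [72, 434]
  L3: h(72,434)=(72*31+434)%997=672 -> [672]
  root = 672 != target 852
Candidate B: set leaf[4] = 9 -> leaves = [25, 2, 21, 73, 9]
  L0: [25, 2, 21, 73, 9]
  L1: h(25,2)=(25*31+2)%997=777 h(21,73)=(21*31+73)%997=724 h(9,9)=(9*31+9)%997=288 -> [777, 724, 288]
  L2: h(777,724)=(777*31+724)%997=883 h(288,288)=(288*31+288)%997=243 -> [883, 243]
  L3: h(883,243)=(883*31+243)%997=697 -> [697]
  root = 697 != target 852
Candidate C: set leaf[2] = 22 -> leaves = [25, 2, 22, 73, 53]
  L0: [25, 2, 22, 73, 53]
  L1: h(25,2)=(25*31+2)%997=777 h(22,73)=(22*31+73)%997=755 h(53,53)=(53*31+53)%997=699 -> [777, 755, 699]
  L2: h(777,755)=(777*31+755)%997=914 h(699,699)=(699*31+699)%997=434 -> [914, 434]
  L3: h(914,434)=(914*31+434)%997=852 -> [852]
  root = 852 == target 852  ** MATCH **
Candidate C produces the target root.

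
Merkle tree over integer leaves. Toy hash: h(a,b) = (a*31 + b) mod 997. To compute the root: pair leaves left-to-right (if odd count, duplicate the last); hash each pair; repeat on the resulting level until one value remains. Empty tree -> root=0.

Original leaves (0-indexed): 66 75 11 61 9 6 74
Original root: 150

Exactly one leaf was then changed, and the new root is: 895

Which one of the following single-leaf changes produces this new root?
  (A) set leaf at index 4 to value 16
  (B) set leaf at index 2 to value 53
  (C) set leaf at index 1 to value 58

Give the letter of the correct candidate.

Original leaves: [66, 75, 11, 61, 9, 6, 74]
Target new root: 895
Try each candidate change and compute the resulting root:
Candidate A: set leaf[4] = 16 -> leaves = [66, 75, 11, 61, 16, 6, 74]
  L0: [66, 75, 11, 61, 16, 6, 74]
  L1: h(66,75)=(66*31+75)%997=127 h(11,61)=(11*31+61)%997=402 h(16,6)=(16*31+6)%997=502 h(74,74)=(74*31+74)%997=374 -> [127, 402, 502, 374]
  L2: h(127,402)=(127*31+402)%997=351 h(502,374)=(502*31+374)%997=981 -> [351, 981]
  L3: h(351,981)=(351*31+981)%997=895 -> [895]
  root = 895 == target 895  ** MATCH **
Candidate B: set leaf[2] = 53 -> leaves = [66, 75, 53, 61, 9, 6, 74]
  L0: [66, 75, 53, 61, 9, 6, 74]
  L1: h(66,75)=(66*31+75)%997=127 h(53,61)=(53*31+61)%997=707 h(9,6)=(9*31+6)%997=285 h(74,74)=(74*31+74)%997=374 -> [127, 707, 285, 374]
  L2: h(127,707)=(127*31+707)%997=656 h(285,374)=(285*31+374)%997=236 -> [656, 236]
  L3: h(656,236)=(656*31+236)%997=632 -> [632]
  root = 632 != target 895
Candidate C: set leaf[1] = 58 -> leaves = [66, 58, 11, 61, 9, 6, 74]
  L0: [66, 58, 11, 61, 9, 6, 74]
  L1: h(66,58)=(66*31+58)%997=110 h(11,61)=(11*31+61)%997=402 h(9,6)=(9*31+6)%997=285 h(74,74)=(74*31+74)%997=374 -> [110, 402, 285, 374]
  L2: h(110,402)=(110*31+402)%997=821 h(285,374)=(285*31+374)%997=236 -> [821, 236]
  L3: h(821,236)=(821*31+236)%997=762 -> [762]
  root = 762 != target 895
Candidate A produces the target root.

Answer: A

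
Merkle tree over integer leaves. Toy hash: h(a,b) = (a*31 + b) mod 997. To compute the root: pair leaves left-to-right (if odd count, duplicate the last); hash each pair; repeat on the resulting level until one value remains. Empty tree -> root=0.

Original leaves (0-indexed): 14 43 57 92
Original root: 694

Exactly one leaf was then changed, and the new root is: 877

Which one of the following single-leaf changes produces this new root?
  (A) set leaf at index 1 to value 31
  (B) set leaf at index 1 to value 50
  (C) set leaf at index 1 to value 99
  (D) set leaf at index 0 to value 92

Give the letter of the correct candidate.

Answer: D

Derivation:
Original leaves: [14, 43, 57, 92]
Target new root: 877
Try each candidate change and compute the resulting root:
Candidate A: set leaf[1] = 31 -> leaves = [14, 31, 57, 92]
  L0: [14, 31, 57, 92]
  L1: h(14,31)=(14*31+31)%997=465 h(57,92)=(57*31+92)%997=862 -> [465, 862]
  L2: h(465,862)=(465*31+862)%997=322 -> [322]
  root = 322 != target 877
Candidate B: set leaf[1] = 50 -> leaves = [14, 50, 57, 92]
  L0: [14, 50, 57, 92]
  L1: h(14,50)=(14*31+50)%997=484 h(57,92)=(57*31+92)%997=862 -> [484, 862]
  L2: h(484,862)=(484*31+862)%997=911 -> [911]
  root = 911 != target 877
Candidate C: set leaf[1] = 99 -> leaves = [14, 99, 57, 92]
  L0: [14, 99, 57, 92]
  L1: h(14,99)=(14*31+99)%997=533 h(57,92)=(57*31+92)%997=862 -> [533, 862]
  L2: h(533,862)=(533*31+862)%997=436 -> [436]
  root = 436 != target 877
Candidate D: set leaf[0] = 92 -> leaves = [92, 43, 57, 92]
  L0: [92, 43, 57, 92]
  L1: h(92,43)=(92*31+43)%997=901 h(57,92)=(57*31+92)%997=862 -> [901, 862]
  L2: h(901,862)=(901*31+862)%997=877 -> [877]
  root = 877 == target 877  ** MATCH **
Candidate D produces the target root.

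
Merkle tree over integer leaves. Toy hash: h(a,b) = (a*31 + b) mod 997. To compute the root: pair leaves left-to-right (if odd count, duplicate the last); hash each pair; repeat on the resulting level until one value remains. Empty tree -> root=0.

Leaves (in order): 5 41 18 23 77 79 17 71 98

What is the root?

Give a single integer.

Answer: 104

Derivation:
L0: [5, 41, 18, 23, 77, 79, 17, 71, 98]
L1: h(5,41)=(5*31+41)%997=196 h(18,23)=(18*31+23)%997=581 h(77,79)=(77*31+79)%997=472 h(17,71)=(17*31+71)%997=598 h(98,98)=(98*31+98)%997=145 -> [196, 581, 472, 598, 145]
L2: h(196,581)=(196*31+581)%997=675 h(472,598)=(472*31+598)%997=275 h(145,145)=(145*31+145)%997=652 -> [675, 275, 652]
L3: h(675,275)=(675*31+275)%997=263 h(652,652)=(652*31+652)%997=924 -> [263, 924]
L4: h(263,924)=(263*31+924)%997=104 -> [104]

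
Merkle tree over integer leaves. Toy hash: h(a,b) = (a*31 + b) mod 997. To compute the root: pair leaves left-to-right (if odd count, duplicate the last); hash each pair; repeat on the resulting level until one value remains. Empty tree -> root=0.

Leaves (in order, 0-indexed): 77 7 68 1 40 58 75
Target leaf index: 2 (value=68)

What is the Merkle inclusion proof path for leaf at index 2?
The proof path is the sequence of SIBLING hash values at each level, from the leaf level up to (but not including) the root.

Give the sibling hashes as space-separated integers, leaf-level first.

Answer: 1 400 764

Derivation:
L0 (leaves): [77, 7, 68, 1, 40, 58, 75], target index=2
L1: h(77,7)=(77*31+7)%997=400 [pair 0] h(68,1)=(68*31+1)%997=115 [pair 1] h(40,58)=(40*31+58)%997=301 [pair 2] h(75,75)=(75*31+75)%997=406 [pair 3] -> [400, 115, 301, 406]
  Sibling for proof at L0: 1
L2: h(400,115)=(400*31+115)%997=551 [pair 0] h(301,406)=(301*31+406)%997=764 [pair 1] -> [551, 764]
  Sibling for proof at L1: 400
L3: h(551,764)=(551*31+764)%997=896 [pair 0] -> [896]
  Sibling for proof at L2: 764
Root: 896
Proof path (sibling hashes from leaf to root): [1, 400, 764]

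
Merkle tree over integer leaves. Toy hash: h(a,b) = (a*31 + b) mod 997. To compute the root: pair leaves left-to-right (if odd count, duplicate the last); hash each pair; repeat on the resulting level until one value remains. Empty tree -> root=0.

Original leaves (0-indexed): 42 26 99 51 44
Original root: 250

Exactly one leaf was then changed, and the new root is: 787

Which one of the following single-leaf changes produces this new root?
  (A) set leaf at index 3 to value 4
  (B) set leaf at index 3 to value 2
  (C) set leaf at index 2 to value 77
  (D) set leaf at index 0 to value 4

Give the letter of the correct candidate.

Original leaves: [42, 26, 99, 51, 44]
Target new root: 787
Try each candidate change and compute the resulting root:
Candidate A: set leaf[3] = 4 -> leaves = [42, 26, 99, 4, 44]
  L0: [42, 26, 99, 4, 44]
  L1: h(42,26)=(42*31+26)%997=331 h(99,4)=(99*31+4)%997=82 h(44,44)=(44*31+44)%997=411 -> [331, 82, 411]
  L2: h(331,82)=(331*31+82)%997=373 h(411,411)=(411*31+411)%997=191 -> [373, 191]
  L3: h(373,191)=(373*31+191)%997=787 -> [787]
  root = 787 == target 787  ** MATCH **
Candidate B: set leaf[3] = 2 -> leaves = [42, 26, 99, 2, 44]
  L0: [42, 26, 99, 2, 44]
  L1: h(42,26)=(42*31+26)%997=331 h(99,2)=(99*31+2)%997=80 h(44,44)=(44*31+44)%997=411 -> [331, 80, 411]
  L2: h(331,80)=(331*31+80)%997=371 h(411,411)=(411*31+411)%997=191 -> [371, 191]
  L3: h(371,191)=(371*31+191)%997=725 -> [725]
  root = 725 != target 787
Candidate C: set leaf[2] = 77 -> leaves = [42, 26, 77, 51, 44]
  L0: [42, 26, 77, 51, 44]
  L1: h(42,26)=(42*31+26)%997=331 h(77,51)=(77*31+51)%997=444 h(44,44)=(44*31+44)%997=411 -> [331, 444, 411]
  L2: h(331,444)=(331*31+444)%997=735 h(411,411)=(411*31+411)%997=191 -> [735, 191]
  L3: h(735,191)=(735*31+191)%997=45 -> [45]
  root = 45 != target 787
Candidate D: set leaf[0] = 4 -> leaves = [4, 26, 99, 51, 44]
  L0: [4, 26, 99, 51, 44]
  L1: h(4,26)=(4*31+26)%997=150 h(99,51)=(99*31+51)%997=129 h(44,44)=(44*31+44)%997=411 -> [150, 129, 411]
  L2: h(150,129)=(150*31+129)%997=791 h(411,411)=(411*31+411)%997=191 -> [791, 191]
  L3: h(791,191)=(791*31+191)%997=784 -> [784]
  root = 784 != target 787
Candidate A produces the target root.

Answer: A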